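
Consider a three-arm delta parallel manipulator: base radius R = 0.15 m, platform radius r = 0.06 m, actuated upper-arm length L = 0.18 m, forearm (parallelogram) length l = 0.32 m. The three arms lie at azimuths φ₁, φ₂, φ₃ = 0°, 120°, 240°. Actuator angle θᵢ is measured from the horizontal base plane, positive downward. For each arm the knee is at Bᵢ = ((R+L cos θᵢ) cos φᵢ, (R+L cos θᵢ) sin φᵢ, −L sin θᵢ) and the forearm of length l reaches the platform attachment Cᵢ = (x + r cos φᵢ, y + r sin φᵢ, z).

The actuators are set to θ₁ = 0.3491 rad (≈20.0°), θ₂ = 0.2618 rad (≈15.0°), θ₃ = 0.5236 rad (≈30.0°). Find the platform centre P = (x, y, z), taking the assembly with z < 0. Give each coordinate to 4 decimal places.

centre 1 = (0.2591·cos0.0°, 0.2591·sin0.0°, -0.0616) = (0.2591, 0.0000, -0.0616)
arm 2 at φ=120.0°: ρ2 = 0.2639;  centre 2 = (-0.1319, 0.2285, -0.0466)
centre 3 = (0.2459·cos240.0°, 0.2459·sin240.0°, -0.0900) = (-0.1229, -0.2129, -0.0900)
|centre ₂|²−|centre ₁|² = 0.0009;  |centre ₃|²−|centre ₁|² = -0.0024
plane₁₂: -0.7822x+0.4570y+0.0300z = 0.0009
Cramer: x(z) = 0.0011-0.0194z;  y(z) = 0.0037-0.0987z
sphere 1 gives Az²+Bz+C=0 with A=1.0101, B=0.1324, C=-0.0320;  B²−4AC=0.1468;  roots -0.2552, 0.1241;  negative root z = -0.2552
x = 0.0060, y = 0.0289

(0.0060, 0.0289, -0.2552)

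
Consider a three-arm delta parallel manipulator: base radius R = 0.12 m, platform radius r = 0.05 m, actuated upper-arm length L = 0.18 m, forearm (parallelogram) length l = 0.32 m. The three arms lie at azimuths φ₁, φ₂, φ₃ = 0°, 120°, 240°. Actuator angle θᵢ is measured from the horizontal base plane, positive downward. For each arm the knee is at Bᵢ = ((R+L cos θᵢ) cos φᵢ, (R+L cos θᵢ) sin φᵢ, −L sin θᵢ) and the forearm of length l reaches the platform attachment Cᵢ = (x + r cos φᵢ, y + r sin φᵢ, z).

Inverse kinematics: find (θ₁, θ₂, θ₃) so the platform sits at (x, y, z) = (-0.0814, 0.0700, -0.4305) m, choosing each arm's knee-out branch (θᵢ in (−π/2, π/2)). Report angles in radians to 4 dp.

θ₁ = 1.3962, θ₂ = 0.7855, θ₃ = 1.2215

arm 1 (φ=0.0°): x'=-0.0814, y'=0.0700
  A cos θ + B sin θ = C:  0.1514·cos θ + -0.4305·sin θ = -0.3976
  γ=atan2(-0.4305,0.1514)=-1.2326;  ψ=arccos(-0.8714)=2.6288;  θ1=γ+ψ≈1.3962
rotate P by −φ2: (0.1013, 0.0355, -0.4305)
  A cos θ + B sin θ = C:  -0.0313·cos θ + -0.4305·sin θ = -0.3266
  γ=atan2(-0.4305,-0.0313)=-1.6434;  ψ=arccos(-0.7566)=2.4289;  θ2=γ+ψ≈0.7855
arm 3 (φ=240.0°): x'=-0.0199, y'=-0.1055
  A cos θ + B sin θ = C:  0.0899·cos θ + -0.4305·sin θ = -0.3737
  √(A²+B²)=0.4398;  θ3 = -1.3649+2.5864 ≈ 1.2215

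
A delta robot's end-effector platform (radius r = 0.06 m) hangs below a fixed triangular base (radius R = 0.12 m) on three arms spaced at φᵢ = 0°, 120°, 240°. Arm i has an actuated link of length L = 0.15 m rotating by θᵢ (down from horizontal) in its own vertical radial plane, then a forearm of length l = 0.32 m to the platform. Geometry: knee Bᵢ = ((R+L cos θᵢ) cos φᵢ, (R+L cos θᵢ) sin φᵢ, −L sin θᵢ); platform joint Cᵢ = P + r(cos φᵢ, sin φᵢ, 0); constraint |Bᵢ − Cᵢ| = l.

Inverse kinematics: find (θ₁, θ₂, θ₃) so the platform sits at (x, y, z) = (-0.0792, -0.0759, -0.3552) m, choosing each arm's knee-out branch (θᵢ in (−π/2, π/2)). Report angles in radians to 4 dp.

θ₁ = 1.0472, θ₂ = 0.8728, θ₃ = 0.3494

rotate P by −φ1: (-0.0792, -0.0759, -0.3552)
  A=0.1392, B=-0.3552, C=(l²−L²−A²−y'²−z²)/(2L)=-0.2380
  γ=atan2(-0.3552,0.1392)=-1.1973;  ψ=arccos(-0.6239)=2.2445;  θ1=γ+ψ≈1.0472
φ2=120.0° → target in arm frame (-0.0261, 0.1065)
  A=0.0861, B=-0.3552, C=(l²−L²−A²−y'²−z²)/(2L)=-0.2168
  γ=atan2(-0.3552,0.0861)=-1.3329;  ψ=arccos(-0.5931)=2.2057;  θ2=γ+ψ≈0.8728
rotate P by −φ3: (0.1053, -0.0306, -0.3552)
  A=-0.0453, B=-0.3552, C=(l²−L²−A²−y'²−z²)/(2L)=-0.1642
  θ3 = atan2(B,A) + arccos(C/0.3581) = 0.3494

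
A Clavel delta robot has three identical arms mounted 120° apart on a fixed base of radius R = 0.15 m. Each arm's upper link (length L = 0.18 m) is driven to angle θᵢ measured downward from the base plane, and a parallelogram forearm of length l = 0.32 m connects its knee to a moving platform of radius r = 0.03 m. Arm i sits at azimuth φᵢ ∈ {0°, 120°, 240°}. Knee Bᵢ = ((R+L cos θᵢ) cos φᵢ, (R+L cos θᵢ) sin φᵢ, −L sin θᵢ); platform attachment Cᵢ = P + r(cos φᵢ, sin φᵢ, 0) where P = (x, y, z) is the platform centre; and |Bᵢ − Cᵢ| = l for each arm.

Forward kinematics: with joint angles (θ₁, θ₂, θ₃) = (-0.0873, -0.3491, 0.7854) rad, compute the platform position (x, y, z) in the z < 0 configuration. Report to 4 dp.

S1 = (0.2993·cos0.0°, 0.2993·sin0.0°, 0.0157) = (0.2993, 0.0000, 0.0157)
S2 = (0.2891·cos120.0°, 0.2891·sin120.0°, 0.0616) = (-0.1446, 0.2504, 0.0616)
φ3=240.0°: virtual centre (-0.1236, -0.2141, -0.1273), radius l
subtract pairs → two planes through P
linear system: -0.8878x+0.5008y = -0.0024−0.0918z; -0.8459x+-0.4283y = -0.0125−-0.2859z
Cramer: x(z) = 0.0091-0.1293z;  y(z) = 0.0112-0.4123z
sphere 1 gives Az²+Bz+C=0 with A=1.1867, B=0.0344, C=-0.0178;  B²−4AC=0.0856;  roots -0.1378, 0.1088;  negative root z = -0.1378
x = 0.0269, y = 0.0680

(0.0269, 0.0680, -0.1378)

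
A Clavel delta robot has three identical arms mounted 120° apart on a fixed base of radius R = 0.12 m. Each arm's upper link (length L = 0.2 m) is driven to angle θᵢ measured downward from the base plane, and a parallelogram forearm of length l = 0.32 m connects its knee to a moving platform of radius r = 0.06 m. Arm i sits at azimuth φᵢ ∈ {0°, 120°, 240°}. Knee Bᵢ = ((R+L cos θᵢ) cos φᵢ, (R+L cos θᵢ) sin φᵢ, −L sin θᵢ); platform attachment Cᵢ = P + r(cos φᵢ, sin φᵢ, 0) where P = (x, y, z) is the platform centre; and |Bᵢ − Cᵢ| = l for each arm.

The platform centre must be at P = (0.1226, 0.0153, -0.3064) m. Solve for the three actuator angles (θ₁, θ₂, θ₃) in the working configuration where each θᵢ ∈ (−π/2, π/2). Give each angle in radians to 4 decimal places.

arm 1 (φ=0.0°): x'=0.1226, y'=0.0153
  e−x'=-0.0626;  (l²−L²−(e−x')²−y'²−z²)/2L = -0.0891
  √(A²+B²)=0.3127;  θ1 = -1.7723+1.8597 ≈ 0.0873
φ2=120.0° → target in arm frame (-0.0480, -0.1138)
  A=0.1080, B=-0.3064, C=(l²−L²−A²−y'²−z²)/(2L)=-0.1403
  θ2 = atan2(B,A) + arccos(C/0.3249) = 0.7855
arm 3 (φ=240.0°): x'=-0.0746, y'=0.0985
  e−x'=0.1346;  (l²−L²−(e−x')²−y'²−z²)/2L = -0.1482
  γ=atan2(-0.3064,0.1346)=-1.1570;  ψ=arccos(-0.4430)=2.0297;  θ3=γ+ψ≈0.8727

θ₁ = 0.0873, θ₂ = 0.7855, θ₃ = 0.8727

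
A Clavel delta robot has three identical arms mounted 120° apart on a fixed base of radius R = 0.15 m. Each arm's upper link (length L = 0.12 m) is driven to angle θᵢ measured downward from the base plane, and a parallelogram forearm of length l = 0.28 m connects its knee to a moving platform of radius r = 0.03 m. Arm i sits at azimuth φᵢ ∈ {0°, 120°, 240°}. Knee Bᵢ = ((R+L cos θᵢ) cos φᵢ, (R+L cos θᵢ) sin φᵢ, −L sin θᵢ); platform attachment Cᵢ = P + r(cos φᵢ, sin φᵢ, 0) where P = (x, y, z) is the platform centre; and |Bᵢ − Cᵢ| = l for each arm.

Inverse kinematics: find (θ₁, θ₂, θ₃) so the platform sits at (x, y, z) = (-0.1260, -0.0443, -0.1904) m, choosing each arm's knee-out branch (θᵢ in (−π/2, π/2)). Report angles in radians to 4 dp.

θ₁ = 1.3960, θ₂ = 0.4365, θ₃ = -0.3492

rotate P by −φ1: (-0.1260, -0.0443, -0.1904)
  A cos θ + B sin θ = C:  0.2460·cos θ + -0.1904·sin θ = -0.1447
  θ1 = atan2(B,A) + arccos(C/0.3111) = 1.3960
rotate P by −φ2: (0.0246, 0.1313, -0.1904)
  A cos θ + B sin θ = C:  0.0954·cos θ + -0.1904·sin θ = 0.0059
  √(A²+B²)=0.2129;  θ2 = -1.1065+1.5430 ≈ 0.4365
φ3=240.0° → target in arm frame (0.1014, -0.0870)
  e−x'=0.0186;  (l²−L²−(e−x')²−y'²−z²)/2L = 0.0827
  √(A²+B²)=0.1913;  θ3 = -1.4732+1.1240 ≈ -0.3492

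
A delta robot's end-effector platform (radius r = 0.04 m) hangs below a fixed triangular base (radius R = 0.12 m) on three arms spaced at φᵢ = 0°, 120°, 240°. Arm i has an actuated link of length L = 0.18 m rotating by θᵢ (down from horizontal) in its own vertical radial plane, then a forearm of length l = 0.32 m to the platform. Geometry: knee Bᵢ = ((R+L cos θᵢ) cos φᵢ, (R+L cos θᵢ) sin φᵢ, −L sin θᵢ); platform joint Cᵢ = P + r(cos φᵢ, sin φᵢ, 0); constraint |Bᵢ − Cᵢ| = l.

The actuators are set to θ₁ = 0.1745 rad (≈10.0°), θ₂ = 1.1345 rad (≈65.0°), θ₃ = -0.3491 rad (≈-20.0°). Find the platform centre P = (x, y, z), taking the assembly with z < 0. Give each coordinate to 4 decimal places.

(0.0413, -0.1587, -0.2061)

arm 1 at φ=0.0°: ρ1 = 0.2573;  O1 = (0.2573, 0.0000, -0.0313)
φ2=120.0°: virtual centre (-0.0780, 0.1352, -0.1631), radius l
arm 3 at φ=240.0°: ρ3 = 0.2491;  O3 = (-0.1246, -0.2158, 0.0616)
subtract pairs → two planes through P
[-0.6706 0.2703 -0.2638]·P = -0.0162;  [-0.7637 -0.4315 0.1856]·P = -0.0013
det = 0.4958;  x = 0.0148+-0.1284z,  y = -0.0232+0.6574z
sphere 1 gives Az²+Bz+C=0 with A=1.4486, B=0.0943, C=-0.0421;  B²−4AC=0.2528;  roots -0.2061, 0.1410;  negative root z = -0.2061
x = 0.0413, y = -0.1587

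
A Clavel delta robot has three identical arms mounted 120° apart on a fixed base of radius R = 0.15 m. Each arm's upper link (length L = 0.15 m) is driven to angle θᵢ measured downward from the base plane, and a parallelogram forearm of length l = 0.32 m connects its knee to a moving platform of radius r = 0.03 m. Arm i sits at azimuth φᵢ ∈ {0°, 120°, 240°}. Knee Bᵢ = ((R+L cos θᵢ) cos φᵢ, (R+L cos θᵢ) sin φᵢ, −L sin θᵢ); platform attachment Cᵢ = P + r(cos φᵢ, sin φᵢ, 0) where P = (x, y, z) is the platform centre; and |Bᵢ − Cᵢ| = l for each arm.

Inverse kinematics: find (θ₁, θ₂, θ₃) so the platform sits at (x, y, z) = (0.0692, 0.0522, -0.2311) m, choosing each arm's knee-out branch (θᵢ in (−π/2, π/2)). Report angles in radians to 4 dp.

θ₁ = -0.0867, θ₂ = 0.3491, θ₃ = 0.8726

arm 1 (φ=0.0°): x'=0.0692, y'=0.0522
  e−x'=0.0508;  (l²−L²−(e−x')²−y'²−z²)/2L = 0.0706
  √(A²+B²)=0.2366;  θ1 = -1.3544+1.2677 ≈ -0.0867
arm 2 (φ=120.0°): x'=0.0106, y'=-0.0860
  A cos θ + B sin θ = C:  0.1094·cos θ + -0.2311·sin θ = 0.0237
  θ2 = atan2(B,A) + arccos(C/0.2557) = 0.3491
arm 3 (φ=240.0°): x'=-0.0798, y'=0.0338
  A cos θ + B sin θ = C:  0.1998·cos θ + -0.2311·sin θ = -0.0486
  √(A²+B²)=0.3055;  θ3 = -0.8579+1.7305 ≈ 0.8726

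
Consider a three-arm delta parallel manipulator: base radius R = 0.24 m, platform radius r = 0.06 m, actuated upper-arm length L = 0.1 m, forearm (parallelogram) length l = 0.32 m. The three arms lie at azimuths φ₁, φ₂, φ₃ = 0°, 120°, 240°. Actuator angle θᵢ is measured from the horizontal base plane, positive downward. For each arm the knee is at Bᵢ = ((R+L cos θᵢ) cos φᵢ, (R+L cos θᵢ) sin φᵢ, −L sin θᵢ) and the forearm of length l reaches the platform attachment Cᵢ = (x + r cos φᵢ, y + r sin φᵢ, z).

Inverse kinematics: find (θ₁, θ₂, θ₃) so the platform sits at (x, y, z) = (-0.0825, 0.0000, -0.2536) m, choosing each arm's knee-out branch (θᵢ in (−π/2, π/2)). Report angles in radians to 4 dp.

θ₁ = 1.3960, θ₂ = 0.4361, θ₃ = 0.4361

φ1=0.0° → target in arm frame (-0.0825, 0.0000)
  A=0.2625, B=-0.2536, C=(l²−L²−A²−y'²−z²)/(2L)=-0.2041
  γ=atan2(-0.2536,0.2625)=-0.7682;  ψ=arccos(-0.5592)=2.1642;  θ1=γ+ψ≈1.3960
φ2=120.0° → target in arm frame (0.0412, 0.0714)
  A cos θ + B sin θ = C:  0.1388·cos θ + -0.2536·sin θ = 0.0187
  √(A²+B²)=0.2891;  θ2 = -1.0702+1.5062 ≈ 0.4361
arm 3 (φ=240.0°): x'=0.0413, y'=-0.0714
  e−x'=0.1387;  (l²−L²−(e−x')²−y'²−z²)/2L = 0.0187
  γ=atan2(-0.2536,0.1387)=-1.0702;  ψ=arccos(0.0645)=1.5062;  θ3=γ+ψ≈0.4361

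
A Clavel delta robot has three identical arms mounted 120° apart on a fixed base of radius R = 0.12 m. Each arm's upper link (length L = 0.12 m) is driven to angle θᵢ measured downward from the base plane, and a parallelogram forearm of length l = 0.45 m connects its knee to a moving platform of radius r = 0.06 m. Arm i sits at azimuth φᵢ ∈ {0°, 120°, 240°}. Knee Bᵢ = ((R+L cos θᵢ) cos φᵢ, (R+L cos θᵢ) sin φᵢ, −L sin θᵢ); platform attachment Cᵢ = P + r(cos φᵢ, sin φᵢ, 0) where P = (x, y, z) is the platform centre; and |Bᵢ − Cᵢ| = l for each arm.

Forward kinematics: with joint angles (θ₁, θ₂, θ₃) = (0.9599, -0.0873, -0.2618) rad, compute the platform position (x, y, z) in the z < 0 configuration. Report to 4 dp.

(-0.2213, -0.0260, -0.3797)

O1 = (0.1288·cos0.0°, 0.1288·sin0.0°, -0.0983) = (0.1288, 0.0000, -0.0983)
φ2=120.0°: virtual centre (-0.0898, 0.1555, 0.0105), radius l
arm 3 at φ=240.0°: ρ3 = 0.1759;  O3 = (-0.0880, -0.1523, 0.0311)
subtract pairs → two planes through P
[-0.4372 0.3110 0.2175]·P = 0.0061;  [-0.4336 -0.3047 0.2587]·P = 0.0056
det = 0.2680;  x = -0.0135+0.5474z,  y = 0.0006+0.0701z
quadratic in z: (1.3046)z²+(0.0409)z+(-0.1726)=0, √Δ=0.9499 → z ∈ {-0.3797, 0.3484}; z = -0.3797 (taking z<0)
x = -0.2213, y = -0.0260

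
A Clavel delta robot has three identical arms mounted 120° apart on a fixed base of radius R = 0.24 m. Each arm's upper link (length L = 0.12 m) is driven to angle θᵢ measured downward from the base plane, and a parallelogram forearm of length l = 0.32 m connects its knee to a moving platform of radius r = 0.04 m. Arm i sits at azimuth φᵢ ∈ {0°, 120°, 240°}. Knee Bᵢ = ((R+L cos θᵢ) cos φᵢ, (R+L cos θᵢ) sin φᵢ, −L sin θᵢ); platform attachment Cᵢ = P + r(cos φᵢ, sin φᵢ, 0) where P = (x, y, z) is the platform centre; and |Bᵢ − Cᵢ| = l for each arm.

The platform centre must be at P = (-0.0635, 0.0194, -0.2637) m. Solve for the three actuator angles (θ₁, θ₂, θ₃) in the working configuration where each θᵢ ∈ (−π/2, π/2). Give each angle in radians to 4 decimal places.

θ₁ = 1.3963, θ₂ = 0.6109, θ₃ = 0.8731

φ1=0.0° → target in arm frame (-0.0635, 0.0194)
  A=0.2635, B=-0.2637, C=(l²−L²−A²−y'²−z²)/(2L)=-0.2139
  γ=atan2(-0.2637,0.2635)=-0.7858;  ψ=arccos(-0.5739)=2.1821;  θ1=γ+ψ≈1.3963
φ2=120.0° → target in arm frame (0.0486, 0.0453)
  A=0.1514, B=-0.2637, C=(l²−L²−A²−y'²−z²)/(2L)=-0.0272
  γ=atan2(-0.2637,0.1514)=-1.0495;  ψ=arccos(-0.0894)=1.6603;  θ2=γ+ψ≈0.6109
rotate P by −φ3: (0.0149, -0.0647, -0.2637)
  A=0.1851, B=-0.2637, C=(l²−L²−A²−y'²−z²)/(2L)=-0.0832
  γ=atan2(-0.2637,0.1851)=-0.9589;  ψ=arccos(-0.2582)=1.8320;  θ3=γ+ψ≈0.8731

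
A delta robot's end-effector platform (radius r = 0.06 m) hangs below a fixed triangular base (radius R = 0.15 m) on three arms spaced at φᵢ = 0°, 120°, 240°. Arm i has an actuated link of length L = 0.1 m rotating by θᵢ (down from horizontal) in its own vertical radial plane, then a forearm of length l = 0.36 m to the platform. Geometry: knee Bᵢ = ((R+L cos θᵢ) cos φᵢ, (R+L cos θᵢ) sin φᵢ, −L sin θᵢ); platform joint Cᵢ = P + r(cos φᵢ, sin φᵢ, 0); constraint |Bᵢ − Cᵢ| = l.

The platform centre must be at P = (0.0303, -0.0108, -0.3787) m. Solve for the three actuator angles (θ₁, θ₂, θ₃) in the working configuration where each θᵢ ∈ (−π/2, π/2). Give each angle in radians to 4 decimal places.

φ1=0.0° → target in arm frame (0.0303, -0.0108)
  A=0.0597, B=-0.3787, C=(l²−L²−A²−y'²−z²)/(2L)=-0.1375
  θ1 = atan2(B,A) + arccos(C/0.3834) = 0.5231
rotate P by −φ2: (-0.0245, -0.0208, -0.3787)
  A=0.1145, B=-0.3787, C=(l²−L²−A²−y'²−z²)/(2L)=-0.1868
  θ2 = atan2(B,A) + arccos(C/0.3956) = 0.7853
arm 3 (φ=240.0°): x'=-0.0058, y'=0.0316
  A=0.0958, B=-0.3787, C=(l²−L²−A²−y'²−z²)/(2L)=-0.1700
  γ=atan2(-0.3787,0.0958)=-1.3230;  ψ=arccos(-0.4351)=2.0209;  θ3=γ+ψ≈0.6979

θ₁ = 0.5231, θ₂ = 0.7853, θ₃ = 0.6979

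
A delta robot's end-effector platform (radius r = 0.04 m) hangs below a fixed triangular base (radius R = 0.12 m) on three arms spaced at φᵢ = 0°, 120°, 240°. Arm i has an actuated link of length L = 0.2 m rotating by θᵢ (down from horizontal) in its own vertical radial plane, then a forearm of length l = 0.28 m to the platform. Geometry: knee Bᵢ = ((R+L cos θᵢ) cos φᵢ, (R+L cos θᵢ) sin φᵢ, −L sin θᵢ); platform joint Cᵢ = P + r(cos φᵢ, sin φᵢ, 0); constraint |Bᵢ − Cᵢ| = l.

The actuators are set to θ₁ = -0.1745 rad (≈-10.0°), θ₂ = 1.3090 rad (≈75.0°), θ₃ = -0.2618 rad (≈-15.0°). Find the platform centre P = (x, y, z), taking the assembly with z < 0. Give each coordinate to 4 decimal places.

arm 1 at φ=0.0°: ρ1 = 0.2770;  S1 = (0.2770, 0.0000, 0.0347)
S2 = (0.1318·cos120.0°, 0.1318·sin120.0°, -0.1932) = (-0.0659, 0.1141, -0.1932)
S3 = (0.2732·cos240.0°, 0.2732·sin240.0°, 0.0518) = (-0.1366, -0.2366, 0.0518)
subtract pairs → two planes through P
[-0.6857 0.2282 -0.4558]·P = -0.0232;  [-0.8271 -0.4732 0.0341]·P = -0.0006
det = 0.5132;  x = 0.0217+-0.4051z,  y = -0.0366+0.7801z
into |P−S₁|² = l²: 1.7727z² + 0.0802z + -0.0107 = 0;  Δ = 0.0822;  z = -0.1035 or 0.0582 → z<0 root = -0.1035
x = 0.0636, y = -0.1174

(0.0636, -0.1174, -0.1035)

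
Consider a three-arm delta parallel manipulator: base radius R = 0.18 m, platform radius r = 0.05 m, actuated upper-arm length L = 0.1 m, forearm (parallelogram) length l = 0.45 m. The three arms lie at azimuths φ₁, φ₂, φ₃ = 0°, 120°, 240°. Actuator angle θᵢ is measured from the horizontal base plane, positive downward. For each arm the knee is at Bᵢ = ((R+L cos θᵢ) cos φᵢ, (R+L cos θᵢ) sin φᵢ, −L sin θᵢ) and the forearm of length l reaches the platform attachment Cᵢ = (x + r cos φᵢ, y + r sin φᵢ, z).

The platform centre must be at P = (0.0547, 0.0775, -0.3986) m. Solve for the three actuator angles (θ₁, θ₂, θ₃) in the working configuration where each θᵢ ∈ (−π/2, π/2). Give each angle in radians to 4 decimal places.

θ₁ = -0.0872, θ₂ = -0.0002, θ₃ = 0.6980

rotate P by −φ1: (0.0547, 0.0775, -0.3986)
  A cos θ + B sin θ = C:  0.0753·cos θ + -0.3986·sin θ = 0.1097
  √(A²+B²)=0.4057;  θ1 = -1.3841+1.2969 ≈ -0.0872
φ2=120.0° → target in arm frame (0.0398, -0.0861)
  e−x'=0.0902;  (l²−L²−(e−x')²−y'²−z²)/2L = 0.0903
  θ2 = atan2(B,A) + arccos(C/0.4087) = -0.0002
rotate P by −φ3: (-0.0945, 0.0086, -0.3986)
  A cos θ + B sin θ = C:  0.2245·cos θ + -0.3986·sin θ = -0.0842
  γ=atan2(-0.3986,0.2245)=-1.0579;  ψ=arccos(-0.1841)=1.7559;  θ3=γ+ψ≈0.6980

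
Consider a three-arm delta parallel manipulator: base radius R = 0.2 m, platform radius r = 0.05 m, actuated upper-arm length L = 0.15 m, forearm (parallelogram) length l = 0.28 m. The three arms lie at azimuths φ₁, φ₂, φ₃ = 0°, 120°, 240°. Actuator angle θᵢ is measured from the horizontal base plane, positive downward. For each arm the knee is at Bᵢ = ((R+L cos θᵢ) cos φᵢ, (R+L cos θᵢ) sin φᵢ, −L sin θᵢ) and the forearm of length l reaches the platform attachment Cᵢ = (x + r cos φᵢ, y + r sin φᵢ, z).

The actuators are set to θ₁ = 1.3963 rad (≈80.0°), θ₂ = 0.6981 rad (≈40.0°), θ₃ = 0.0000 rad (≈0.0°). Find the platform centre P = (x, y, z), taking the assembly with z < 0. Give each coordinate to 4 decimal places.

φ1=0.0°: virtual centre (0.1760, 0.0000, -0.1477), radius l
φ2=120.0°: virtual centre (-0.1325, 0.2294, -0.0964), radius l
arm 3 at φ=240.0°: ρ3 = 0.3000;  O3 = (-0.1500, -0.2598, 0.0000)
|O₂|²−|O₁|² = 0.0267;  |O₃|²−|O₁|² = 0.0372
linear system: -0.6170x+0.4588y = 0.0267−0.1026z; -0.6521x+-0.5196y = 0.0372−0.2954z
Cramer: x(z) = -0.0499+0.3047z;  y(z) = -0.0090+0.1861z
sphere 1 gives Az²+Bz+C=0 with A=1.1275, B=0.1544, C=-0.0055;  B²−4AC=0.0485;  roots -0.1661, 0.0291;  negative root z = -0.1661
x = -0.1005, y = -0.0399

(-0.1005, -0.0399, -0.1661)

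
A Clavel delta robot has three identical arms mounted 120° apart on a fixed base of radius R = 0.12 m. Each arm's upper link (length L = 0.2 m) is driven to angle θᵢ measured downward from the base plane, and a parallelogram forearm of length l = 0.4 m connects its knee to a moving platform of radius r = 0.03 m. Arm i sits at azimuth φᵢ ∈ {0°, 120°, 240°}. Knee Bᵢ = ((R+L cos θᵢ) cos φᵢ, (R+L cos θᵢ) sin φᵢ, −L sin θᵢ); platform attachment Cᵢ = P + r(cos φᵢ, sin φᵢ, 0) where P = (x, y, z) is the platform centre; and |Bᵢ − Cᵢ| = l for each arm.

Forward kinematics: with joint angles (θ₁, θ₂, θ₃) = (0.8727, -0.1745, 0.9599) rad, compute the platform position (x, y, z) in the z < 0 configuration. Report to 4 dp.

φ1=0.0°: virtual centre (0.2186, 0.0000, -0.1532), radius l
centre 2 = (0.2870·cos120.0°, 0.2870·sin120.0°, 0.0347) = (-0.1435, 0.2485, 0.0347)
arm 3 at φ=240.0°: (R−r)+L cos θ3 = 0.2047;  centre 3 = (-0.1024, -0.1773, -0.1638)
eliminate P² terms by subtracting sphere 1 from 2 and 3
[-0.7241 0.4970 0.3759]·P = 0.0123;  [-0.6418 -0.3546 -0.0212]·P = -0.0025
Cramer: x(z) = -0.0054+0.2132z;  y(z) = 0.0169-0.4457z
quadratic in z: (1.2441)z²+(0.1959)z+(-0.0861)=0, √Δ=0.6832 → z ∈ {-0.3533, 0.1958}; z = -0.3533 (taking z<0)
x = -0.0807, y = 0.1743

(-0.0807, 0.1743, -0.3533)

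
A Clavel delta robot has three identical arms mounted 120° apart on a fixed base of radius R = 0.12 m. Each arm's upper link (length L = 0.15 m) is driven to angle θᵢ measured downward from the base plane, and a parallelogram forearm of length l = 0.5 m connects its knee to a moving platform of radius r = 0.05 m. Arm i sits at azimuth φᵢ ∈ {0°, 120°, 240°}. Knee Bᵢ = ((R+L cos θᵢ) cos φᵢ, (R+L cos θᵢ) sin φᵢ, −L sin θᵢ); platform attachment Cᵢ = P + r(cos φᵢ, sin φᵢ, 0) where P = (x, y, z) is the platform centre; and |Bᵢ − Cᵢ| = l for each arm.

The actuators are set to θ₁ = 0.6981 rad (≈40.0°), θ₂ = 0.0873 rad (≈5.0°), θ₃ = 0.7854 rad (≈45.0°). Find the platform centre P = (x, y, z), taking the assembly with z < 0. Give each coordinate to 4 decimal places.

(-0.0597, 0.1431, -0.5084)

φ1=0.0°: virtual centre (0.1849, 0.0000, -0.0964), radius l
φ2=120.0°: virtual centre (-0.1097, 0.1900, -0.0131), radius l
φ3=240.0°: virtual centre (-0.0880, -0.1525, -0.1061), radius l
|O₂|²−|O₁|² = 0.0048;  |O₃|²−|O₁|² = -0.0012
linear system: -0.5892x+0.3801y = 0.0048−0.1667z; -0.5459x+-0.3050y = -0.0012−-0.0193z
det = 0.3872;  x = -0.0026+0.1123z,  y = 0.0087+-0.2644z
quadratic in z: (1.0825)z²+(0.1461)z+(-0.2055)=0, √Δ=0.9545 → z ∈ {-0.5084, 0.3734}; z = -0.5084 (taking z<0)
x = -0.0597, y = 0.1431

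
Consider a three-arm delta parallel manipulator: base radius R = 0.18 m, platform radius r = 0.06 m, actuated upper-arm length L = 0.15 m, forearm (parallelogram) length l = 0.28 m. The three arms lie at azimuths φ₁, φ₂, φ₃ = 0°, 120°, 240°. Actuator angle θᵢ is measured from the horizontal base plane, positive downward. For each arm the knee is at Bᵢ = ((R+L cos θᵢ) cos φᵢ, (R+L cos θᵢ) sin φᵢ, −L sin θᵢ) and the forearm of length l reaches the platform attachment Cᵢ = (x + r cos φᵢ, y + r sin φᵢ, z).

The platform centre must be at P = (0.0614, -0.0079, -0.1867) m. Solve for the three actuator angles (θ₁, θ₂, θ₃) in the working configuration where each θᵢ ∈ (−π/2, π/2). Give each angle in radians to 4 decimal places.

θ₁ = 0.0006, θ₂ = 0.7856, θ₃ = 0.6978

φ1=0.0° → target in arm frame (0.0614, -0.0079)
  A=0.0586, B=-0.1867, C=(l²−L²−A²−y'²−z²)/(2L)=0.0585
  √(A²+B²)=0.1957;  θ1 = -1.2667+1.2673 ≈ 0.0006
φ2=120.0° → target in arm frame (-0.0375, -0.0492)
  e−x'=0.1575;  (l²−L²−(e−x')²−y'²−z²)/2L = -0.0207
  θ2 = atan2(B,A) + arccos(C/0.2443) = 0.7856
rotate P by −φ3: (-0.0239, 0.0571, -0.1867)
  A cos θ + B sin θ = C:  0.1439·cos θ + -0.1867·sin θ = -0.0097
  γ=atan2(-0.1867,0.1439)=-0.9143;  ψ=arccos(-0.0412)=1.6120;  θ3=γ+ψ≈0.6978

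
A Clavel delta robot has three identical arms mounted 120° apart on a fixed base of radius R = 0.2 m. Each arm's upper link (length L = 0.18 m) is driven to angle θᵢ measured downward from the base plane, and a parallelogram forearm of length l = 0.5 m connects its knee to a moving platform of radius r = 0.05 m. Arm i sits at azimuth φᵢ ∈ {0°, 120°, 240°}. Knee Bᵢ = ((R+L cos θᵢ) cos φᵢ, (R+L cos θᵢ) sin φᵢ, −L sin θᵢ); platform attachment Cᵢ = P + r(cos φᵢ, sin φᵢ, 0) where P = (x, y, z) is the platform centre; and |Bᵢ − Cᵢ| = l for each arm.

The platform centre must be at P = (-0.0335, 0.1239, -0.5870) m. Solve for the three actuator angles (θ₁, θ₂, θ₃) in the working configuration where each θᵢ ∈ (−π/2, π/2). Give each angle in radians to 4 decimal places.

arm 1 (φ=0.0°): x'=-0.0335, y'=0.1239
  e−x'=0.1835;  (l²−L²−(e−x')²−y'²−z²)/2L = -0.4889
  √(A²+B²)=0.6150;  θ1 = -1.2678+2.4896 ≈ 1.2218
φ2=120.0° → target in arm frame (0.1241, -0.0329)
  e−x'=0.0259;  (l²−L²−(e−x')²−y'²−z²)/2L = -0.3576
  γ=atan2(-0.5870,0.0259)=-1.5266;  ψ=arccos(-0.6086)=2.2250;  θ2=γ+ψ≈0.6984
φ3=240.0° → target in arm frame (-0.0906, -0.0910)
  A=0.2406, B=-0.5870, C=(l²−L²−A²−y'²−z²)/(2L)=-0.5364
  θ3 = atan2(B,A) + arccos(C/0.6344) = 1.3966

θ₁ = 1.2218, θ₂ = 0.6984, θ₃ = 1.3966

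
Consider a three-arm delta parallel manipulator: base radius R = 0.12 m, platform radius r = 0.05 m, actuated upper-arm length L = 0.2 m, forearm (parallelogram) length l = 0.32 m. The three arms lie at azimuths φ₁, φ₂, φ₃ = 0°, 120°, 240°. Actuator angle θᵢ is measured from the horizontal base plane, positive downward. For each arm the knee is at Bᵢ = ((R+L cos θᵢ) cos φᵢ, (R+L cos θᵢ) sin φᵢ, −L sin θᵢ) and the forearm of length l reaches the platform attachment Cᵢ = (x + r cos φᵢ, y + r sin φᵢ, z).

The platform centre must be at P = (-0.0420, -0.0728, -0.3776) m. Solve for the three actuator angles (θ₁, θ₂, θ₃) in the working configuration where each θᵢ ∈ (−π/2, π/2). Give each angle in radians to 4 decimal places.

θ₁ = 0.9599, θ₂ = 0.9600, θ₃ = 0.5235

φ1=0.0° → target in arm frame (-0.0420, -0.0728)
  A=0.1120, B=-0.3776, C=(l²−L²−A²−y'²−z²)/(2L)=-0.2451
  √(A²+B²)=0.3939;  θ1 = -1.2825+2.2424 ≈ 0.9599
φ2=120.0° → target in arm frame (-0.0420, 0.0728)
  e−x'=0.1120;  (l²−L²−(e−x')²−y'²−z²)/2L = -0.2451
  θ2 = atan2(B,A) + arccos(C/0.3939) = 0.9600
arm 3 (φ=240.0°): x'=0.0840, y'=0.0000
  A=-0.0140, B=-0.3776, C=(l²−L²−A²−y'²−z²)/(2L)=-0.2009
  √(A²+B²)=0.3779;  θ3 = -1.6080+2.1315 ≈ 0.5235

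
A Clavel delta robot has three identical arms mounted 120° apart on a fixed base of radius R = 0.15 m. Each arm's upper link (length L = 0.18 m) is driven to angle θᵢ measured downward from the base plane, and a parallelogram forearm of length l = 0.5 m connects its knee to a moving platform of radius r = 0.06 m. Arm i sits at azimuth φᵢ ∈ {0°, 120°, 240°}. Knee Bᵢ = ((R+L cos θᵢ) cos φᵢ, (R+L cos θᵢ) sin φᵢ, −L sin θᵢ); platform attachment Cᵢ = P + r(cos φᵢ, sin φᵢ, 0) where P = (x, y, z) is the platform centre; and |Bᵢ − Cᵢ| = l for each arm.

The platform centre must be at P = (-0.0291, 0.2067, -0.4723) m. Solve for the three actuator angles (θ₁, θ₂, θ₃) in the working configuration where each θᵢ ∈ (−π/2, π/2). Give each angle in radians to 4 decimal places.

θ₁ = 0.6107, θ₂ = -0.0874, θ₃ = 0.9600

φ1=0.0° → target in arm frame (-0.0291, 0.2067)
  A cos θ + B sin θ = C:  0.1191·cos θ + -0.4723·sin θ = -0.1733
  γ=atan2(-0.4723,0.1191)=-1.3238;  ψ=arccos(-0.3557)=1.9345;  θ1=γ+ψ≈0.6107
rotate P by −φ2: (0.1936, -0.0781, -0.4723)
  A=-0.1036, B=-0.4723, C=(l²−L²−A²−y'²−z²)/(2L)=-0.0619
  γ=atan2(-0.4723,-0.1036)=-1.7866;  ψ=arccos(-0.1281)=1.6993;  θ2=γ+ψ≈-0.0874
arm 3 (φ=240.0°): x'=-0.1645, y'=-0.1286
  A=0.2545, B=-0.4723, C=(l²−L²−A²−y'²−z²)/(2L)=-0.2409
  γ=atan2(-0.4723,0.2545)=-1.0766;  ψ=arccos(-0.4491)=2.0366;  θ3=γ+ψ≈0.9600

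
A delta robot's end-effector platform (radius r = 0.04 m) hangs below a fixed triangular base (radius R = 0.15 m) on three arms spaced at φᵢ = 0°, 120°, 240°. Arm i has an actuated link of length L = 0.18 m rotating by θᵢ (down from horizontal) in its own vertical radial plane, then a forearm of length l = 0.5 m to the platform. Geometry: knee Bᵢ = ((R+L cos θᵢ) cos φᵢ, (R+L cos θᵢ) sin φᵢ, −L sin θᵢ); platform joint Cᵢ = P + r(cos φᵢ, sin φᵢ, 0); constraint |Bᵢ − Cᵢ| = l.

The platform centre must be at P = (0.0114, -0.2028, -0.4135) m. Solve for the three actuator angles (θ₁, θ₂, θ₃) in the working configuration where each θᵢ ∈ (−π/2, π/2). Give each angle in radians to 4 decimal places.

arm 1 (φ=0.0°): x'=0.0114, y'=-0.2028
  A cos θ + B sin θ = C:  0.0986·cos θ + -0.4135·sin θ = -0.0118
  θ1 = atan2(B,A) + arccos(C/0.4251) = 0.2617
rotate P by −φ2: (-0.1813, 0.0915, -0.4135)
  A=0.2913, B=-0.4135, C=(l²−L²−A²−y'²−z²)/(2L)=-0.1295
  γ=atan2(-0.4135,0.2913)=-0.9570;  ψ=arccos(-0.2561)=1.8298;  θ2=γ+ψ≈0.8727
φ3=240.0° → target in arm frame (0.1699, 0.1113)
  e−x'=-0.0599;  (l²−L²−(e−x')²−y'²−z²)/2L = 0.0851
  θ3 = atan2(B,A) + arccos(C/0.4178) = -0.3491

θ₁ = 0.2617, θ₂ = 0.8727, θ₃ = -0.3491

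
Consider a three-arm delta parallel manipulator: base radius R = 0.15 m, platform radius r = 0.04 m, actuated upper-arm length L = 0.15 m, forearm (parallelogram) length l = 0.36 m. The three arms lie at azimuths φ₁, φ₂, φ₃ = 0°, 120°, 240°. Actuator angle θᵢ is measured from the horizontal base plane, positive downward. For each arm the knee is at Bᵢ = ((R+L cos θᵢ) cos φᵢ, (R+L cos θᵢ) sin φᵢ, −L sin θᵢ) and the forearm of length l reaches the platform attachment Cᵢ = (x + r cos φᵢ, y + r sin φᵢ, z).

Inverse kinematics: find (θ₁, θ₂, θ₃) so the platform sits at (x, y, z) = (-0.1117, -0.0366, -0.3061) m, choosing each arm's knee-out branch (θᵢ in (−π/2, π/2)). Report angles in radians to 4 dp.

θ₁ = 0.9601, θ₂ = 0.3490, θ₃ = -0.0001

arm 1 (φ=0.0°): x'=-0.1117, y'=-0.0366
  e−x'=0.2217;  (l²−L²−(e−x')²−y'²−z²)/2L = -0.1236
  θ1 = atan2(B,A) + arccos(C/0.3780) = 0.9601
arm 2 (φ=120.0°): x'=0.0242, y'=0.1150
  A cos θ + B sin θ = C:  0.0858·cos θ + -0.3061·sin θ = -0.0240
  θ2 = atan2(B,A) + arccos(C/0.3179) = 0.3490
rotate P by −φ3: (0.0875, -0.0784, -0.3061)
  A=0.0225, B=-0.3061, C=(l²−L²−A²−y'²−z²)/(2L)=0.0225
  √(A²+B²)=0.3069;  θ3 = -1.4976+1.4975 ≈ -0.0001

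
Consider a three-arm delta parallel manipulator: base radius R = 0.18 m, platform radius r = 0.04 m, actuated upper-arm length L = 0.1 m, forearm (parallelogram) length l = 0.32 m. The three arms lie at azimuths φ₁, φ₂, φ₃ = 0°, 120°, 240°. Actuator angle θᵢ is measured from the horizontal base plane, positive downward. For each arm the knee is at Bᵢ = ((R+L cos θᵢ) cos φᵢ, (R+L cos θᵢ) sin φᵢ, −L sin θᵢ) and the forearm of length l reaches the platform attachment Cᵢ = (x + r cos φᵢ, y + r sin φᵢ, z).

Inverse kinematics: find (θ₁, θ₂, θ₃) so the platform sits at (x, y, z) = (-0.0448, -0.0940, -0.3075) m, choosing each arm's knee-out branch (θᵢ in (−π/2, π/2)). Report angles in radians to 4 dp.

θ₁ = 1.2216, θ₂ = 1.3093, θ₃ = 0.1743

arm 1 (φ=0.0°): x'=-0.0448, y'=-0.0940
  e−x'=0.1848;  (l²−L²−(e−x')²−y'²−z²)/2L = -0.2257
  θ1 = atan2(B,A) + arccos(C/0.3588) = 1.2216
arm 2 (φ=120.0°): x'=-0.0590, y'=0.0858
  A=0.1990, B=-0.3075, C=(l²−L²−A²−y'²−z²)/(2L)=-0.2456
  √(A²+B²)=0.3663;  θ2 = -0.9964+2.3057 ≈ 1.3093
φ3=240.0° → target in arm frame (0.1038, 0.0082)
  e−x'=0.0362;  (l²−L²−(e−x')²−y'²−z²)/2L = -0.0177
  θ3 = atan2(B,A) + arccos(C/0.3096) = 0.1743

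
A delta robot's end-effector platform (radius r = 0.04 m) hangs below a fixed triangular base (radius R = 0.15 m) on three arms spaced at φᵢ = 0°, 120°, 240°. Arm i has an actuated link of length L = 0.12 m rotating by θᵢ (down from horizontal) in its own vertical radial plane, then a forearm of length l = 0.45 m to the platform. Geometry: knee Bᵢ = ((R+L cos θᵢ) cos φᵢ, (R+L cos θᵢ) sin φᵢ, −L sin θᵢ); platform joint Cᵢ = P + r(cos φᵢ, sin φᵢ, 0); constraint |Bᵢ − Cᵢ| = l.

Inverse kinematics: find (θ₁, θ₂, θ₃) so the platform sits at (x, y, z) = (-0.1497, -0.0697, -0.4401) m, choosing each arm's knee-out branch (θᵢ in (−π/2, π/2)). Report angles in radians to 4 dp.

θ₁ = 1.2212, θ₂ = 0.6105, θ₃ = 0.0870

arm 1 (φ=0.0°): x'=-0.1497, y'=-0.0697
  A cos θ + B sin θ = C:  0.2597·cos θ + -0.4401·sin θ = -0.3245
  θ1 = atan2(B,A) + arccos(C/0.5110) = 1.2212
arm 2 (φ=120.0°): x'=0.0145, y'=0.1645
  A=0.0955, B=-0.4401, C=(l²−L²−A²−y'²−z²)/(2L)=-0.1740
  √(A²+B²)=0.4503;  θ2 = -1.3571+1.9676 ≈ 0.6105
φ3=240.0° → target in arm frame (0.1352, -0.0948)
  A cos θ + B sin θ = C:  -0.0252·cos θ + -0.4401·sin θ = -0.0634
  √(A²+B²)=0.4408;  θ3 = -1.6280+1.7151 ≈ 0.0870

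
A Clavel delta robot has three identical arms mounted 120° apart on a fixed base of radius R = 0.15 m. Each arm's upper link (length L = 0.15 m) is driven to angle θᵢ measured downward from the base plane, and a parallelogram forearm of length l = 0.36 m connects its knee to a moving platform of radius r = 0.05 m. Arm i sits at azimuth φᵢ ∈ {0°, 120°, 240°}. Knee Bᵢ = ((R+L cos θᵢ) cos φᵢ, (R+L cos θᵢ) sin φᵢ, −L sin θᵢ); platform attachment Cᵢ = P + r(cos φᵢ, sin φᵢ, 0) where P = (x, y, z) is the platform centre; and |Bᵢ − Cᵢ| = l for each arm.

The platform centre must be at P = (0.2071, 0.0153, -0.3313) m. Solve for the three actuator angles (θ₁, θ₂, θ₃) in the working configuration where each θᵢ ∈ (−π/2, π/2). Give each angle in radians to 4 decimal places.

θ₁ = -0.1747, θ₂ = 1.2214, θ₃ = 1.3087

rotate P by −φ1: (0.2071, 0.0153, -0.3313)
  A cos θ + B sin θ = C:  -0.1071·cos θ + -0.3313·sin θ = -0.0479
  θ1 = atan2(B,A) + arccos(C/0.3482) = -0.1747
arm 2 (φ=120.0°): x'=-0.0903, y'=-0.1870
  A=0.1903, B=-0.3313, C=(l²−L²−A²−y'²−z²)/(2L)=-0.2461
  γ=atan2(-0.3313,0.1903)=-1.0494;  ψ=arccos(-0.6443)=2.2708;  θ2=γ+ψ≈1.2214
φ3=240.0° → target in arm frame (-0.1168, 0.1717)
  A=0.2168, B=-0.3313, C=(l²−L²−A²−y'²−z²)/(2L)=-0.2638
  γ=atan2(-0.3313,0.2168)=-0.9913;  ψ=arccos(-0.6663)=2.3000;  θ3=γ+ψ≈1.3087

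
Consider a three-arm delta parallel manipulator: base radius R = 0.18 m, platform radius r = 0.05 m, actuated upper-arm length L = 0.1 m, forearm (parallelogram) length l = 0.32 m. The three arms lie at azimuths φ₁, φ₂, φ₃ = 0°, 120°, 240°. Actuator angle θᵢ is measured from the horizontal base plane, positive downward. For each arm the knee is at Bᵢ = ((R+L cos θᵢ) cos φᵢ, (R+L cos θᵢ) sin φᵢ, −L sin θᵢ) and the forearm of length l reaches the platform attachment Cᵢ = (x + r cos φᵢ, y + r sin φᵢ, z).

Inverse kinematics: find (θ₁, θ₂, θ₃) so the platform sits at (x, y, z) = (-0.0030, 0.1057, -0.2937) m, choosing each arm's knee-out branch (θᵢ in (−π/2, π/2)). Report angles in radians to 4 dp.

θ₁ = 0.7853, θ₂ = 0.0872, θ₃ = 1.3090

rotate P by −φ1: (-0.0030, 0.1057, -0.2937)
  e−x'=0.1330;  (l²−L²−(e−x')²−y'²−z²)/2L = -0.1136
  γ=atan2(-0.2937,0.1330)=-1.1456;  ψ=arccos(-0.3524)=1.9309;  θ1=γ+ψ≈0.7853
φ2=120.0° → target in arm frame (0.0930, -0.0503)
  A cos θ + B sin θ = C:  0.0370·cos θ + -0.2937·sin θ = 0.0112
  γ=atan2(-0.2937,0.0370)=-1.4456;  ψ=arccos(0.0380)=1.5328;  θ2=γ+ψ≈0.0872
arm 3 (φ=240.0°): x'=-0.0900, y'=-0.0554
  A=0.2200, B=-0.2937, C=(l²−L²−A²−y'²−z²)/(2L)=-0.2268
  √(A²+B²)=0.3670;  θ3 = -0.9278+2.2369 ≈ 1.3090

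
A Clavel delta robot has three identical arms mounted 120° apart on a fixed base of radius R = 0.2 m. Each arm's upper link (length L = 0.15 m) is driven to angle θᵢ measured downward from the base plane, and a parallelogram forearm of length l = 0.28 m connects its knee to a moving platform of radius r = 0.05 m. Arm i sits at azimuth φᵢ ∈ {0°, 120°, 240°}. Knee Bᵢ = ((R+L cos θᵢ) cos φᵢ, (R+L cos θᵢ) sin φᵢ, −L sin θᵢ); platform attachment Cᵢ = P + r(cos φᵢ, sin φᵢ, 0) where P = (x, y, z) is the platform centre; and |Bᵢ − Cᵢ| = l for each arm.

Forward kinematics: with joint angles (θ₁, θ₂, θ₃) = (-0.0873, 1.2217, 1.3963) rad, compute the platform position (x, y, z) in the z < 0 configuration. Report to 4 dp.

arm 1 at φ=0.0°: ρ1 = 0.2994;  O1 = (0.2994, 0.0000, 0.0131)
arm 2 at φ=120.0°: ρ2 = 0.2013;  O2 = (-0.1007, 0.1743, -0.1410)
O3 = (0.1760·cos240.0°, 0.1760·sin240.0°, -0.1477) = (-0.0880, -0.1525, -0.1477)
subtract pairs → two planes through P
plane₁₂: -0.8002x+0.3487y+-0.3081z = -0.0294
Cramer: x(z) = 0.0426-0.4008z;  y(z) = 0.0132-0.0362z
quadratic in z: (1.1619)z²+(0.1788)z+(-0.0121)=0, √Δ=0.2968 → z ∈ {-0.2046, 0.0508}; z = -0.2046 (taking z<0)
x = 0.1246, y = 0.0207

(0.1246, 0.0207, -0.2046)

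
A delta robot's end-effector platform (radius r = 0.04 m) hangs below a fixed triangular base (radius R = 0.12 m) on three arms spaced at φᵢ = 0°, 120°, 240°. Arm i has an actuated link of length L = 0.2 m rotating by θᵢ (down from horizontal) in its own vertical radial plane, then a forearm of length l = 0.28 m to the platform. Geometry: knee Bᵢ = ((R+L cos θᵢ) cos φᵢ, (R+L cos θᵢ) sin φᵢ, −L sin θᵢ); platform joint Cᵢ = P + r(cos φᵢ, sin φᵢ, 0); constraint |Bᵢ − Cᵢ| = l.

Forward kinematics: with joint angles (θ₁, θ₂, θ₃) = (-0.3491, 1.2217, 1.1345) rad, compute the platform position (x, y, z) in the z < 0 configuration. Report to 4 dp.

arm 1 at φ=0.0°: ρ1 = 0.2679;  centre 1 = (0.2679, 0.0000, 0.0684)
φ2=120.0°: virtual centre (-0.0742, 0.1285, -0.1879), radius l
centre 3 = (0.1645·cos240.0°, 0.1645·sin240.0°, -0.1813) = (-0.0823, -0.1425, -0.1813)
eliminate P² terms by subtracting sphere 1 from 2 and 3
plane₁₂: -0.6843x+0.2571y+-0.5127z = -0.0191
det = 0.3750;  x = 0.0259+-0.7318z,  y = -0.0055+0.0464z
sphere 1 gives Az²+Bz+C=0 with A=1.5377, B=0.2170, C=-0.0151;  B²−4AC=0.1399;  roots -0.1922, 0.0511;  negative root z = -0.1922
x = 0.1665, y = -0.0144

(0.1665, -0.0144, -0.1922)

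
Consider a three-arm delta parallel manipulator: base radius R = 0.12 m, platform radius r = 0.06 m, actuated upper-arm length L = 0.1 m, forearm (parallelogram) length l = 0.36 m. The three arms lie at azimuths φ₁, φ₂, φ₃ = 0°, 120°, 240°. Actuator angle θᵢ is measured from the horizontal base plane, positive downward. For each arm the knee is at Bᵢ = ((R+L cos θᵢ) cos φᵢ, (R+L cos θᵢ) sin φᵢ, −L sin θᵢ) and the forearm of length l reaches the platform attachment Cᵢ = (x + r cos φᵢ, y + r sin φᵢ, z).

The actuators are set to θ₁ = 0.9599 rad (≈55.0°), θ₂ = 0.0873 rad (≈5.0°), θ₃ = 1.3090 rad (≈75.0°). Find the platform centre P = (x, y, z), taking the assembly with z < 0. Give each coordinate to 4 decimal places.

(-0.0318, 0.1659, -0.3644)

O1 = (0.1174·cos0.0°, 0.1174·sin0.0°, -0.0819) = (0.1174, 0.0000, -0.0819)
O2 = (0.1596·cos120.0°, 0.1596·sin120.0°, -0.0087) = (-0.0798, 0.1382, -0.0087)
arm 3 at φ=240.0°: e+L cos θ3 = 0.0859;  O3 = (-0.0429, -0.0744, -0.0966)
eliminate P² terms by subtracting sphere 1 from 2 and 3
plane₁₂: -0.3943x+0.2765y+0.1464z = 0.0051
det = 0.1473;  x = 0.0020+0.0927z,  y = 0.0212+-0.3972z
quadratic in z: (1.1664)z²+(0.1256)z+(-0.1091)=0, √Δ=0.7245 → z ∈ {-0.3644, 0.2567}; z = -0.3644 (taking z<0)
x = -0.0318, y = 0.1659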